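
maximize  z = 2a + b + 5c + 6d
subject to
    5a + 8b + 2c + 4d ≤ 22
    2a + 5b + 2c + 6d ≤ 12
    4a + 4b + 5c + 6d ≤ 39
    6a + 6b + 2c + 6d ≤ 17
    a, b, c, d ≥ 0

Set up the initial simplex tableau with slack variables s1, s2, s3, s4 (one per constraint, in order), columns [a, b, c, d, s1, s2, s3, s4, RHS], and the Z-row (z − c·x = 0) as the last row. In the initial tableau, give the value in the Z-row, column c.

The Z-row carries the negated objective coefficients: the c entry is -5.

-5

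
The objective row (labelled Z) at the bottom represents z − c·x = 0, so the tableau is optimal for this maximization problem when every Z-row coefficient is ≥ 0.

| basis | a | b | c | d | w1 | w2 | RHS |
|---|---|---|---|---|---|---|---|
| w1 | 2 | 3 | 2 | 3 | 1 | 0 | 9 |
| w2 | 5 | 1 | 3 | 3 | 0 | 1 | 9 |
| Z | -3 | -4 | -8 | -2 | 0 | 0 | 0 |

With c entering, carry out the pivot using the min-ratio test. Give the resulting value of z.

24

Ratio test on column c — row 1: 9/2 = 9/2; row 2: 9/3 = 3. Minimum is 3 at row 2 (w2 leaves); pivot element 3.
Pivot on row 2; the Z-row RHS becomes 0 − (-8)·3 = 24.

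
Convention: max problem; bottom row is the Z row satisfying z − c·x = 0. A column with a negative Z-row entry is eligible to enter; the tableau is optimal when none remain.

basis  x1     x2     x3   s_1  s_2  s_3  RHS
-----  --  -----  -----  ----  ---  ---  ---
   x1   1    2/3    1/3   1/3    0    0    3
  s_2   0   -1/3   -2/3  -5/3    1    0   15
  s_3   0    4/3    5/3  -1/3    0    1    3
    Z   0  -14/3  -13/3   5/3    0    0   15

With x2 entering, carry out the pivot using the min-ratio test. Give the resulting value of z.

51/2

Ratio test on column x2 — row 1: 3/(2/3) = 9/2; row 2: entry -1/3 ≤ 0; row 3: 3/(4/3) = 9/4. Minimum is 9/4 at row 3 (s_3 leaves); pivot element 4/3.
Pivot on row 3; the Z-row RHS becomes 15 − (-14/3)·(9/4) = 51/2.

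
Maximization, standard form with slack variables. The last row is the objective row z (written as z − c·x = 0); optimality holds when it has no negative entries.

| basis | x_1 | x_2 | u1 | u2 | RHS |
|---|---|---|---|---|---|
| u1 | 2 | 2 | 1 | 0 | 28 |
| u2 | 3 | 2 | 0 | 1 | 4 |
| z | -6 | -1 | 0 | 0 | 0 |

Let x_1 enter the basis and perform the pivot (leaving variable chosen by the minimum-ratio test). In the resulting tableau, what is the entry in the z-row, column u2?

Ratio test on column x_1 — row 1: 28/2 = 14; row 2: 4/3 = 4/3. Minimum is 4/3 at row 2 (u2 leaves); pivot element 3.
Divide row 2 by 3; eliminate column x_1 from the other rows.
z-row update in column u2: 0 − (-6)·(1/3) = 2.

2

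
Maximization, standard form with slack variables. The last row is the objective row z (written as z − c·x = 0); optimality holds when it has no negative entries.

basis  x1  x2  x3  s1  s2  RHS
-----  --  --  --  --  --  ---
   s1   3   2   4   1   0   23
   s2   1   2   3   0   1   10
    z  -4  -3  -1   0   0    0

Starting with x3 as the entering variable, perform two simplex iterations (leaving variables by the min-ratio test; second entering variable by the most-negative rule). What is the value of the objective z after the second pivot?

123/5

Ratio test on column x3 — row 1: 23/4 = 23/4; row 2: 10/3 = 10/3. Minimum is 10/3 at row 2 (s2 leaves); pivot element 3.
Pivot on row 2; the z-row RHS becomes 0 − (-1)·(10/3) = 10/3.
Next entering variable (most negative z-row entry -11/3): x1.
Ratio test on column x1 — row 1: (29/3)/(5/3) = 29/5; row 2: (10/3)/(1/3) = 10. Minimum is 29/5 at row 1 (s1 leaves); pivot element 5/3.
After the second pivot the z-row RHS is 10/3 − (-11/3)·(29/5) = 123/5.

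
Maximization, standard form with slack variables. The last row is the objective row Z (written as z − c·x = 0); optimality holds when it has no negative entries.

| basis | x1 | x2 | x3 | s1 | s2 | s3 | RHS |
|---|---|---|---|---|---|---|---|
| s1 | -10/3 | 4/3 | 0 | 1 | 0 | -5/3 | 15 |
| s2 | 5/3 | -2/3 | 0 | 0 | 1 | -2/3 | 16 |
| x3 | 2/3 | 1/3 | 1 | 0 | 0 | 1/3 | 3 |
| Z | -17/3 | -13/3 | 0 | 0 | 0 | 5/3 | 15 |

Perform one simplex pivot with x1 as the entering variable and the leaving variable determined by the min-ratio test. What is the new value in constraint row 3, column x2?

1/2

Ratio test on column x1 — row 1: entry -10/3 ≤ 0; row 2: 16/(5/3) = 48/5; row 3: 3/(2/3) = 9/2. Minimum is 9/2 at row 3 (x3 leaves); pivot element 2/3.
Divide row 3 by 2/3; eliminate column x1 from the other rows.
In the new row 3, the x2 entry is the old entry divided by the pivot: (1/3)/(2/3) = 1/2.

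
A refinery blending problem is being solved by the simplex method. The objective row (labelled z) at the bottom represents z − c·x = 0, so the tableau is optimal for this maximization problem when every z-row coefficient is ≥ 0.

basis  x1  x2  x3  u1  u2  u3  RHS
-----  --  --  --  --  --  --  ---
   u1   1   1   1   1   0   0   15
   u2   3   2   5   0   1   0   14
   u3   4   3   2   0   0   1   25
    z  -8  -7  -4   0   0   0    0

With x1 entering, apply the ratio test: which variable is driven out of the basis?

Column x1 entries and ratios — u1: 15/1 = 15; u2: 14/3 = 14/3; u3: 25/4 = 25/4.
Smallest ratio is 14/3 in the row of u2, so u2 leaves.

u2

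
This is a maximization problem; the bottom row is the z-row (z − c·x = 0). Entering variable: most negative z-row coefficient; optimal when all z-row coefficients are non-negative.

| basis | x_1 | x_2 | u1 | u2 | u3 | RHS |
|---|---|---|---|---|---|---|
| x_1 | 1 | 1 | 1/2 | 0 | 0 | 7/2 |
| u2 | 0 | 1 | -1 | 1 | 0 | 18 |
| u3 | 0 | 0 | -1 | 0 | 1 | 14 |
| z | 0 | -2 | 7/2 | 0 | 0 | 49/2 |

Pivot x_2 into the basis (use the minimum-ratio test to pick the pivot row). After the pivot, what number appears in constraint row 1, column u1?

1/2

Ratio test on column x_2 — row 1: (7/2)/1 = 7/2; row 2: 18/1 = 18; row 3: entry 0 ≤ 0. Minimum is 7/2 at row 1 (x_1 leaves); pivot element 1.
Divide row 1 by 1; eliminate column x_2 from the other rows.
In the new row 1, the u1 entry is the old entry divided by the pivot: (1/2)/1 = 1/2.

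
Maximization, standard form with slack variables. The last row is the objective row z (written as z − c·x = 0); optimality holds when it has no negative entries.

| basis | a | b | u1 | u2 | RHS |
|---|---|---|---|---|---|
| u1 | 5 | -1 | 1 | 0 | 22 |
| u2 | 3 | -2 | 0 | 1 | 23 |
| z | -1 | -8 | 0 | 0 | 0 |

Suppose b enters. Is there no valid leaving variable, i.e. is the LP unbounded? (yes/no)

Every constraint-row entry in column b is ≤ 0, so increasing b is unbounded.

yes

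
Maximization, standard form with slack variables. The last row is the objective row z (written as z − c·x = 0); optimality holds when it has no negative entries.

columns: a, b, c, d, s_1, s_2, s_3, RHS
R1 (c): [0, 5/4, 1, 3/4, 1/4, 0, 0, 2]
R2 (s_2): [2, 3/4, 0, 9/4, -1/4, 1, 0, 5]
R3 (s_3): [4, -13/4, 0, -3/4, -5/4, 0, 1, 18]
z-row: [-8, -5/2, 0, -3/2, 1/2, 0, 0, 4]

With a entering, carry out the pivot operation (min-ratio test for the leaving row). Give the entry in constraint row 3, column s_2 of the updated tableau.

-2

Ratio test on column a — row 1: entry 0 ≤ 0; row 2: 5/2 = 5/2; row 3: 18/4 = 9/2. Minimum is 5/2 at row 2 (s_2 leaves); pivot element 2.
Divide row 2 by 2; eliminate column a from the other rows.
Row 3 update in column s_2: 0 − 4·(1/2) = -2.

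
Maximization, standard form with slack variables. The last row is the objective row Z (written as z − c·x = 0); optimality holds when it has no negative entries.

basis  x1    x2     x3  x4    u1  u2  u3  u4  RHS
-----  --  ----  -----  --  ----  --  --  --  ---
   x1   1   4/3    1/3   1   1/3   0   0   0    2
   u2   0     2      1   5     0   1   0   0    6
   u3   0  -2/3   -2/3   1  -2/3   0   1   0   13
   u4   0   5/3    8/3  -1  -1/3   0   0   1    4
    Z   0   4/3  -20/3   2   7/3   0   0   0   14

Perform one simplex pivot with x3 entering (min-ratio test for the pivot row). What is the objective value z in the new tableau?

Ratio test on column x3 — row 1: 2/(1/3) = 6; row 2: 6/1 = 6; row 3: entry -2/3 ≤ 0; row 4: 4/(8/3) = 3/2. Minimum is 3/2 at row 4 (u4 leaves); pivot element 8/3.
Pivot on row 4; the Z-row RHS becomes 14 − (-20/3)·(3/2) = 24.

24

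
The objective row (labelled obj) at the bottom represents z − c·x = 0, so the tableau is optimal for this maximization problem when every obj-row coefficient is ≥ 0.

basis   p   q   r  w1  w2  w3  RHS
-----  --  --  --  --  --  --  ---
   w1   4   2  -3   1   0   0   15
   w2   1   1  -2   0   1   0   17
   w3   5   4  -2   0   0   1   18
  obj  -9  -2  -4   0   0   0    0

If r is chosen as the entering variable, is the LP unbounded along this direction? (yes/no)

yes

Every constraint-row entry in column r is ≤ 0, so increasing r is unbounded.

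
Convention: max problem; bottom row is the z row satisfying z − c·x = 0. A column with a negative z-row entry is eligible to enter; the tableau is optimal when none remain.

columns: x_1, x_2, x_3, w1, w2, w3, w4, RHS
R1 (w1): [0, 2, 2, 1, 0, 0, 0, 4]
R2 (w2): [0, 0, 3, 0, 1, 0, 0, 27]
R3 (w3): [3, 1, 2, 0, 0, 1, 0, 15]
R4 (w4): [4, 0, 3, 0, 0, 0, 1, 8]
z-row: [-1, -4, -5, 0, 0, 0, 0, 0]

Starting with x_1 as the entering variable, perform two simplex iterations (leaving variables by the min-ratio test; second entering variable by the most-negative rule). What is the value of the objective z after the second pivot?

21/2

Ratio test on column x_1 — row 1: entry 0 ≤ 0; row 2: entry 0 ≤ 0; row 3: 15/3 = 5; row 4: 8/4 = 2. Minimum is 2 at row 4 (w4 leaves); pivot element 4.
Pivot on row 4; the z-row RHS becomes 0 − (-1)·2 = 2.
Next entering variable (most negative z-row entry -17/4): x_3.
Ratio test on column x_3 — row 1: 4/2 = 2; row 2: 27/3 = 9; row 3: entry -1/4 ≤ 0; row 4: 2/(3/4) = 8/3. Minimum is 2 at row 1 (w1 leaves); pivot element 2.
After the second pivot the z-row RHS is 2 − (-17/4)·2 = 21/2.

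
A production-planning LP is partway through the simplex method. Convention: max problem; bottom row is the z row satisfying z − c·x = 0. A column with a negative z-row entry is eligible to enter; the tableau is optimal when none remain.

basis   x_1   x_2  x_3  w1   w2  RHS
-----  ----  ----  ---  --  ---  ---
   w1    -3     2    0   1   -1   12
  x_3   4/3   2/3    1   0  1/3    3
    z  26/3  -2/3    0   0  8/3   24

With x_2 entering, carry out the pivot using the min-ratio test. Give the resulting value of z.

27

Ratio test on column x_2 — row 1: 12/2 = 6; row 2: 3/(2/3) = 9/2. Minimum is 9/2 at row 2 (x_3 leaves); pivot element 2/3.
Pivot on row 2; the z-row RHS becomes 24 − (-2/3)·(9/2) = 27.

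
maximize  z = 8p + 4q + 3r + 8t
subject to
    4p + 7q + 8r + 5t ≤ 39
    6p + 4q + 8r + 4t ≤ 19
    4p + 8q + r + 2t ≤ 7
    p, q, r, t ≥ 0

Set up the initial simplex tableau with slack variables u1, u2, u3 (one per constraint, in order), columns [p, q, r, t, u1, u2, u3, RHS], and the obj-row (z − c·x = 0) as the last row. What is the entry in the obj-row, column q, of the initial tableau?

The obj-row carries the negated objective coefficients: the q entry is -4.

-4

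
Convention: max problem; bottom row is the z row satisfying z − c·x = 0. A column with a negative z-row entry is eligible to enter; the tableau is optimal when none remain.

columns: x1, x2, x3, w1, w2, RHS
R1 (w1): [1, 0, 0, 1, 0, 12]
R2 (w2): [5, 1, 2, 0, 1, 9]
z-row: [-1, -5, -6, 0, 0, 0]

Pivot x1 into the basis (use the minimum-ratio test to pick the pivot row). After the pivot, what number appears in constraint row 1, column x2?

Ratio test on column x1 — row 1: 12/1 = 12; row 2: 9/5 = 9/5. Minimum is 9/5 at row 2 (w2 leaves); pivot element 5.
Divide row 2 by 5; eliminate column x1 from the other rows.
Row 1 update in column x2: 0 − 1·(1/5) = -1/5.

-1/5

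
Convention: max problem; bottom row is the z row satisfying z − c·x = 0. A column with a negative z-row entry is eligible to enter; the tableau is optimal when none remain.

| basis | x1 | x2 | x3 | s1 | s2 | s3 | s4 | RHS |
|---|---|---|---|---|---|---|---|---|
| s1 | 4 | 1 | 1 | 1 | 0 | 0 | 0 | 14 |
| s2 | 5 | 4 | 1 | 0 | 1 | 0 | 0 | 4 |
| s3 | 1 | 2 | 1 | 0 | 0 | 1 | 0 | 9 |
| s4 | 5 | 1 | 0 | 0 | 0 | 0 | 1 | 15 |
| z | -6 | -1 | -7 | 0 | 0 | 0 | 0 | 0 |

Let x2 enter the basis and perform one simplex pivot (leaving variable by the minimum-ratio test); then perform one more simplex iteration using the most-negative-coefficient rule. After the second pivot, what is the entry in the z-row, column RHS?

Ratio test on column x2 — row 1: 14/1 = 14; row 2: 4/4 = 1; row 3: 9/2 = 9/2; row 4: 15/1 = 15. Minimum is 1 at row 2 (s2 leaves); pivot element 4.
Divide row 2 by 4; eliminate column x2 from the other rows.
Second iteration: most negative z-row entry is -27/4 in column x3, so x3 enters.
Ratio test on column x3 — row 1: 13/(3/4) = 52/3; row 2: 1/(1/4) = 4; row 3: 7/(1/2) = 14; row 4: entry -1/4 ≤ 0. Minimum is 4 at row 2 (x2 leaves); pivot element 1/4.
Divide row 2 by 1/4; eliminate column x3 from the other rows.
After both pivots, the entry at the z-row, column RHS is 28.

28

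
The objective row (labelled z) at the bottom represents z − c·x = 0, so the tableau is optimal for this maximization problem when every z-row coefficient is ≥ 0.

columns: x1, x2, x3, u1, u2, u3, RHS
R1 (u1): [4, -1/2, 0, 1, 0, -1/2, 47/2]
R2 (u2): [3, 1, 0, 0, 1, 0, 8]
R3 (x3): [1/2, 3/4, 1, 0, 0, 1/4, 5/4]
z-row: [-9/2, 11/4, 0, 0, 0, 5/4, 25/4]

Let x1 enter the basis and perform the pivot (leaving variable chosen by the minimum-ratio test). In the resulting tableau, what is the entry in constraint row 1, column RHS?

27/2

Ratio test on column x1 — row 1: (47/2)/4 = 47/8; row 2: 8/3 = 8/3; row 3: (5/4)/(1/2) = 5/2. Minimum is 5/2 at row 3 (x3 leaves); pivot element 1/2.
Divide row 3 by 1/2; eliminate column x1 from the other rows.
Row 1 update in column RHS: 47/2 − 4·(5/2) = 27/2.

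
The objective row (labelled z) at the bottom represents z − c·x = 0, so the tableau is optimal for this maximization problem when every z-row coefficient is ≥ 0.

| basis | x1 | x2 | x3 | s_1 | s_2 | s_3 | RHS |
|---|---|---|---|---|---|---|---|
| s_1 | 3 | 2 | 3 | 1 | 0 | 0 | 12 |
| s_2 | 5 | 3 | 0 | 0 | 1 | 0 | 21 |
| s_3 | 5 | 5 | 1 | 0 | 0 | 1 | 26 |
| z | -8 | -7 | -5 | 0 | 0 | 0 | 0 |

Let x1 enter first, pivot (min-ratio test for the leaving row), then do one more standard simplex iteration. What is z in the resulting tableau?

Ratio test on column x1 — row 1: 12/3 = 4; row 2: 21/5 = 21/5; row 3: 26/5 = 26/5. Minimum is 4 at row 1 (s_1 leaves); pivot element 3.
Pivot on row 1; the z-row RHS becomes 0 − (-8)·4 = 32.
Next entering variable (most negative z-row entry -5/3): x2.
Ratio test on column x2 — row 1: 4/(2/3) = 6; row 2: entry -1/3 ≤ 0; row 3: 6/(5/3) = 18/5. Minimum is 18/5 at row 3 (s_3 leaves); pivot element 5/3.
After the second pivot the z-row RHS is 32 − (-5/3)·(18/5) = 38.

38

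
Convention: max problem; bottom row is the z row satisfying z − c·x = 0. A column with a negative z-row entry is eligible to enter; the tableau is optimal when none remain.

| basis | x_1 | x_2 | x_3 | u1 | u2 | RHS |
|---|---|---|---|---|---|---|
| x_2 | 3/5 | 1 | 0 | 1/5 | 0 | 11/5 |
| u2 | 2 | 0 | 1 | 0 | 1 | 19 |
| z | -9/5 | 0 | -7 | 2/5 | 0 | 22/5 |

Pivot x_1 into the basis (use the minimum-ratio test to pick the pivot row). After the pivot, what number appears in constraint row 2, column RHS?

Ratio test on column x_1 — row 1: (11/5)/(3/5) = 11/3; row 2: 19/2 = 19/2. Minimum is 11/3 at row 1 (x_2 leaves); pivot element 3/5.
Divide row 1 by 3/5; eliminate column x_1 from the other rows.
Row 2 update in column RHS: 19 − 2·(11/3) = 35/3.

35/3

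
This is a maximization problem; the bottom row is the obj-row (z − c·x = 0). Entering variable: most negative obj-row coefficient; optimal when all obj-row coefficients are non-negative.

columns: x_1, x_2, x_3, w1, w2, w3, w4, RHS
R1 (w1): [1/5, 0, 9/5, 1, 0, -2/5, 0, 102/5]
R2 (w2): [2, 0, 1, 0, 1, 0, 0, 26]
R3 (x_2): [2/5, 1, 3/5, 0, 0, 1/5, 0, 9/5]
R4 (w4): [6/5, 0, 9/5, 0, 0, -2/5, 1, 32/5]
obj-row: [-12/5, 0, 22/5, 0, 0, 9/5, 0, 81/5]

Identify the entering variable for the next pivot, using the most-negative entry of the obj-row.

Negative obj-row entries: x_1: -12/5.
The most negative is -12/5 in column x_1, so x_1 enters.

x_1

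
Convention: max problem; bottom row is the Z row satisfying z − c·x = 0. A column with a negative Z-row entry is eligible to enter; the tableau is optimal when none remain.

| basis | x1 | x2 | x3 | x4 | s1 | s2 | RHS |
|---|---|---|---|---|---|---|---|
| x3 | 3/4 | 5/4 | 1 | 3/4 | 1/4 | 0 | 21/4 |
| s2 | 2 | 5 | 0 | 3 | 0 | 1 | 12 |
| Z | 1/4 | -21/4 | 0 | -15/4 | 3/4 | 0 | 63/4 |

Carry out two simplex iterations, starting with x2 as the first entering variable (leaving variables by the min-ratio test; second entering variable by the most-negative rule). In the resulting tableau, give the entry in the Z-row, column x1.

Ratio test on column x2 — row 1: (21/4)/(5/4) = 21/5; row 2: 12/5 = 12/5. Minimum is 12/5 at row 2 (s2 leaves); pivot element 5.
Divide row 2 by 5; eliminate column x2 from the other rows.
Second iteration: most negative Z-row entry is -3/5 in column x4, so x4 enters.
Ratio test on column x4 — row 1: entry 0 ≤ 0; row 2: (12/5)/(3/5) = 4. Minimum is 4 at row 2 (x2 leaves); pivot element 3/5.
Divide row 2 by 3/5; eliminate column x4 from the other rows.
After both pivots, the entry at the Z-row, column x1 is 11/4.

11/4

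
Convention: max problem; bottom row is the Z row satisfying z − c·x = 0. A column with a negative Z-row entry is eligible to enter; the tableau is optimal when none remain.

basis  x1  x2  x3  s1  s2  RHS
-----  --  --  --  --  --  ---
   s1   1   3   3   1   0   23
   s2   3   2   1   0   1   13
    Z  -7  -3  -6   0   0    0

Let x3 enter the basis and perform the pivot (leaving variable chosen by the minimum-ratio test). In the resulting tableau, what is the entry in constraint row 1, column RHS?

Ratio test on column x3 — row 1: 23/3 = 23/3; row 2: 13/1 = 13. Minimum is 23/3 at row 1 (s1 leaves); pivot element 3.
Divide row 1 by 3; eliminate column x3 from the other rows.
In the new row 1, the RHS entry is the old entry divided by the pivot: 23/3 = 23/3.

23/3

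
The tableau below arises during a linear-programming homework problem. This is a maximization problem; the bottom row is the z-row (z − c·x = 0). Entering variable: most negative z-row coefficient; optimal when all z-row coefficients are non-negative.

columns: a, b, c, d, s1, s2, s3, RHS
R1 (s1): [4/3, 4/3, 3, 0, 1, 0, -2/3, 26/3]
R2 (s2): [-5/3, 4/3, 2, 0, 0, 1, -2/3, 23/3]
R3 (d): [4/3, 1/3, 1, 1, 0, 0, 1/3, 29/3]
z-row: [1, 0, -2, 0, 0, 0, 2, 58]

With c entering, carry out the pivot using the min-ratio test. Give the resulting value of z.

574/9

Ratio test on column c — row 1: (26/3)/3 = 26/9; row 2: (23/3)/2 = 23/6; row 3: (29/3)/1 = 29/3. Minimum is 26/9 at row 1 (s1 leaves); pivot element 3.
Pivot on row 1; the z-row RHS becomes 58 − (-2)·(26/9) = 574/9.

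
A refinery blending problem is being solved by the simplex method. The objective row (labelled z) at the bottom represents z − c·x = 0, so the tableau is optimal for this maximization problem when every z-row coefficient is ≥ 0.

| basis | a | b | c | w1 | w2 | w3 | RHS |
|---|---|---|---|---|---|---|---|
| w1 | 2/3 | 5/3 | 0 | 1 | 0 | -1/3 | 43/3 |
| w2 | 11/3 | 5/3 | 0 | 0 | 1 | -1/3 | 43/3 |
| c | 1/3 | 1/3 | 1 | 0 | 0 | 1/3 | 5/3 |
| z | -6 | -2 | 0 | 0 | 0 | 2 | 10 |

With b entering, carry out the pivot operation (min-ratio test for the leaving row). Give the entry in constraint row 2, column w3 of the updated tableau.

Ratio test on column b — row 1: (43/3)/(5/3) = 43/5; row 2: (43/3)/(5/3) = 43/5; row 3: (5/3)/(1/3) = 5. Minimum is 5 at row 3 (c leaves); pivot element 1/3.
Divide row 3 by 1/3; eliminate column b from the other rows.
Row 2 update in column w3: -1/3 − (5/3)·1 = -2.

-2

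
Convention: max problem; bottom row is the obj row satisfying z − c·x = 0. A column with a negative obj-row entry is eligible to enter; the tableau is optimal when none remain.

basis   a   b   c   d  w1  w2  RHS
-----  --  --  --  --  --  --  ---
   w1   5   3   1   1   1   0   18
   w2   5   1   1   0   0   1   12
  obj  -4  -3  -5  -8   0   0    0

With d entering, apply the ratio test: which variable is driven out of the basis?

Column d entries and ratios — w1: 18/1 = 18; w2: 0 ≤ 0, skip.
Smallest ratio is 18 in the row of w1, so w1 leaves.

w1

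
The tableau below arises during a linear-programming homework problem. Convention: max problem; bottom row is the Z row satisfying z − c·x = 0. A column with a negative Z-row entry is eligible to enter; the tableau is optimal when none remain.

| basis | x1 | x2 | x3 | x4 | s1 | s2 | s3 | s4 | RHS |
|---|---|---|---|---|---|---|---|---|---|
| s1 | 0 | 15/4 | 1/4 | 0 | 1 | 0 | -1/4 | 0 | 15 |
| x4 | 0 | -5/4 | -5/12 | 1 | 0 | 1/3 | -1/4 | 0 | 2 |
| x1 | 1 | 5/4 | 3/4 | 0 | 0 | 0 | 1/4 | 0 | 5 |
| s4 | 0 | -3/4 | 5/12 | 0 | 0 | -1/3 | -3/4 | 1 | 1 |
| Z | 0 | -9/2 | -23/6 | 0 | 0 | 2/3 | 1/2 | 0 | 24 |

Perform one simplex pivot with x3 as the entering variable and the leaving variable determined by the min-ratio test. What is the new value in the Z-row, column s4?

Ratio test on column x3 — row 1: 15/(1/4) = 60; row 2: entry -5/12 ≤ 0; row 3: 5/(3/4) = 20/3; row 4: 1/(5/12) = 12/5. Minimum is 12/5 at row 4 (s4 leaves); pivot element 5/12.
Divide row 4 by 5/12; eliminate column x3 from the other rows.
Z-row update in column s4: 0 − (-23/6)·(12/5) = 46/5.

46/5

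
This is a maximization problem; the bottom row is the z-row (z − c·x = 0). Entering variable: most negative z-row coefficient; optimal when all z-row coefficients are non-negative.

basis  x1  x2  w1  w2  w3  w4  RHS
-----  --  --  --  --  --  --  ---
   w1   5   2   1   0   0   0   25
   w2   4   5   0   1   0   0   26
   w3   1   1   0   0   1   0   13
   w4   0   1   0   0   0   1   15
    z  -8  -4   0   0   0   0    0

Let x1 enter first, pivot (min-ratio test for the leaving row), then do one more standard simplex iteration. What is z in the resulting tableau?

Ratio test on column x1 — row 1: 25/5 = 5; row 2: 26/4 = 13/2; row 3: 13/1 = 13; row 4: entry 0 ≤ 0. Minimum is 5 at row 1 (w1 leaves); pivot element 5.
Pivot on row 1; the z-row RHS becomes 0 − (-8)·5 = 40.
Next entering variable (most negative z-row entry -4/5): x2.
Ratio test on column x2 — row 1: 5/(2/5) = 25/2; row 2: 6/(17/5) = 30/17; row 3: 8/(3/5) = 40/3; row 4: 15/1 = 15. Minimum is 30/17 at row 2 (w2 leaves); pivot element 17/5.
After the second pivot the z-row RHS is 40 − (-4/5)·(30/17) = 704/17.

704/17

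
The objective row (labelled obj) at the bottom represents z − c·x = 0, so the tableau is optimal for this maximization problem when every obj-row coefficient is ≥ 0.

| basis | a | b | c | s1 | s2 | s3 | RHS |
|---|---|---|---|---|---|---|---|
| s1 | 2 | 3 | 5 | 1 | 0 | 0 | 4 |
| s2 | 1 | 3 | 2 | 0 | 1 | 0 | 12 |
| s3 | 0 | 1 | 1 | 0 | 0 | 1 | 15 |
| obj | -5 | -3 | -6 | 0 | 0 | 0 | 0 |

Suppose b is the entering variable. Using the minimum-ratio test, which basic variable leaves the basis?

Column b entries and ratios — s1: 4/3 = 4/3; s2: 12/3 = 4; s3: 15/1 = 15.
Smallest ratio is 4/3 in the row of s1, so s1 leaves.

s1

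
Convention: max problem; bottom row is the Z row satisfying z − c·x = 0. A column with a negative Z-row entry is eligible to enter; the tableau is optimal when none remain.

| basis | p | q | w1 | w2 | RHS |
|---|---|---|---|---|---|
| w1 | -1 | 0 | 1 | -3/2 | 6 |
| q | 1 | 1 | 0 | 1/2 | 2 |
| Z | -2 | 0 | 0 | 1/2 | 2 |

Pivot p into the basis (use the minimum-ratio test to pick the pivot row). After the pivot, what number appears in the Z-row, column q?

2

Ratio test on column p — row 1: entry -1 ≤ 0; row 2: 2/1 = 2. Minimum is 2 at row 2 (q leaves); pivot element 1.
Divide row 2 by 1; eliminate column p from the other rows.
Z-row update in column q: 0 − (-2)·1 = 2.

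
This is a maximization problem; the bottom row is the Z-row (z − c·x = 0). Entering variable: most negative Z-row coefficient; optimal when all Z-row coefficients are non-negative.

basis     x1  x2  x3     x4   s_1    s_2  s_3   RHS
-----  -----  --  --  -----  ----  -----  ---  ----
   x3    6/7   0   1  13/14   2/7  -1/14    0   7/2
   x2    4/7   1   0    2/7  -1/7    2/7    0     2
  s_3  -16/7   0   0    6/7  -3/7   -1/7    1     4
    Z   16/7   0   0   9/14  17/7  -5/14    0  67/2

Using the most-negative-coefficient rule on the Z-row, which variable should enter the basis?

s_2

Negative Z-row entries: s_2: -5/14.
The most negative is -5/14 in column s_2, so s_2 enters.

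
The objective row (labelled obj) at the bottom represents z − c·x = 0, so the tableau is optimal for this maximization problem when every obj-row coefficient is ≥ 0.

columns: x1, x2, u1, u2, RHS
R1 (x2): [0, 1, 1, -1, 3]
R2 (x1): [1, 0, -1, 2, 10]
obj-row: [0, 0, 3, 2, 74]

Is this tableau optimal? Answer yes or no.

yes

Every obj-row coefficient is ≥ 0, so the tableau is optimal.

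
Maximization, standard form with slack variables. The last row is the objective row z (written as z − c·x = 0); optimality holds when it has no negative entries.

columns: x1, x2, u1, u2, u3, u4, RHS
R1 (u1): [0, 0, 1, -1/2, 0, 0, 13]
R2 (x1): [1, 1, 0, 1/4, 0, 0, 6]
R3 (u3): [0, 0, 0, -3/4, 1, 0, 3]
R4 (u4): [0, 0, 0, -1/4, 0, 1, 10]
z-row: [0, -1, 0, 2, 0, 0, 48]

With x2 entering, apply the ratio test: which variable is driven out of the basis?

x1

Column x2 entries and ratios — u1: 0 ≤ 0, skip; x1: 6/1 = 6; u3: 0 ≤ 0, skip; u4: 0 ≤ 0, skip.
Smallest ratio is 6 in the row of x1, so x1 leaves.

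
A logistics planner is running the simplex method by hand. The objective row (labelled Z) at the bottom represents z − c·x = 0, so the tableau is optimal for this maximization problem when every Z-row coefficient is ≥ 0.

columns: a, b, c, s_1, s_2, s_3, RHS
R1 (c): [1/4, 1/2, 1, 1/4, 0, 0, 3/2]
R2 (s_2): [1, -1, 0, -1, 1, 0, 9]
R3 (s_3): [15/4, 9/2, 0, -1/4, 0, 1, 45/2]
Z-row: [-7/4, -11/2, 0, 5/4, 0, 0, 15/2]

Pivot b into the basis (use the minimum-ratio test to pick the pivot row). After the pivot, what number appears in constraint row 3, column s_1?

-5/2

Ratio test on column b — row 1: (3/2)/(1/2) = 3; row 2: entry -1 ≤ 0; row 3: (45/2)/(9/2) = 5. Minimum is 3 at row 1 (c leaves); pivot element 1/2.
Divide row 1 by 1/2; eliminate column b from the other rows.
Row 3 update in column s_1: -1/4 − (9/2)·(1/2) = -5/2.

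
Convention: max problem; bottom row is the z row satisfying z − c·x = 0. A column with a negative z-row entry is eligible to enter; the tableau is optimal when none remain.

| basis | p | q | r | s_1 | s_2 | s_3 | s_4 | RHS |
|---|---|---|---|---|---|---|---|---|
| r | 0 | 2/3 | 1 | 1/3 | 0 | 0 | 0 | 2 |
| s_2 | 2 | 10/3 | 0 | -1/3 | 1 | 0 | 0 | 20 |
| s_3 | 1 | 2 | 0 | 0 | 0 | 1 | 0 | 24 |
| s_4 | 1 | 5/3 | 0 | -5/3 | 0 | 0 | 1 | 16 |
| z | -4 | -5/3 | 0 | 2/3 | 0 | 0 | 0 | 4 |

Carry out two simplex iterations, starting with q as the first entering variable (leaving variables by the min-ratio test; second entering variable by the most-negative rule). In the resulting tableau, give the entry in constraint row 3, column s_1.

0

Ratio test on column q — row 1: 2/(2/3) = 3; row 2: 20/(10/3) = 6; row 3: 24/2 = 12; row 4: 16/(5/3) = 48/5. Minimum is 3 at row 1 (r leaves); pivot element 2/3.
Divide row 1 by 2/3; eliminate column q from the other rows.
Second iteration: most negative z-row entry is -4 in column p, so p enters.
Ratio test on column p — row 1: entry 0 ≤ 0; row 2: 10/2 = 5; row 3: 18/1 = 18; row 4: 11/1 = 11. Minimum is 5 at row 2 (s_2 leaves); pivot element 2.
Divide row 2 by 2; eliminate column p from the other rows.
After both pivots, the entry at constraint row 3, column s_1 is 0.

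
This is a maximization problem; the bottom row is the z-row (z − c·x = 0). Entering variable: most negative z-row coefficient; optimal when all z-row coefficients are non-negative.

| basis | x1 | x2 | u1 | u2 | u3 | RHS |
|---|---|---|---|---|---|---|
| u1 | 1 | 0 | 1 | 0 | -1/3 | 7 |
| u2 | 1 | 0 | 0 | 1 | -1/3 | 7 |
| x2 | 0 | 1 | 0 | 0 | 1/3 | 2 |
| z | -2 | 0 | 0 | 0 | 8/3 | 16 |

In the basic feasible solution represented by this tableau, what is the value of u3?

u3 is not in the basis, so in the current basic feasible solution u3 = 0.

0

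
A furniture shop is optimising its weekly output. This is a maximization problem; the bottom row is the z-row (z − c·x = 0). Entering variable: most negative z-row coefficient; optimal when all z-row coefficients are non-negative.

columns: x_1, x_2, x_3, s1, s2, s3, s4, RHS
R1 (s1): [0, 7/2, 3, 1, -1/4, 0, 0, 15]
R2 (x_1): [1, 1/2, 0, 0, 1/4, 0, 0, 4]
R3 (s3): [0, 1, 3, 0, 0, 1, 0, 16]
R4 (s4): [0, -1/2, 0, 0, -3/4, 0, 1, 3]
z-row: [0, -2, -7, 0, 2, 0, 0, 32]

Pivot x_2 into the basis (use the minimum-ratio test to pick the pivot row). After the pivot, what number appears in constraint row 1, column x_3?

6/7

Ratio test on column x_2 — row 1: 15/(7/2) = 30/7; row 2: 4/(1/2) = 8; row 3: 16/1 = 16; row 4: entry -1/2 ≤ 0. Minimum is 30/7 at row 1 (s1 leaves); pivot element 7/2.
Divide row 1 by 7/2; eliminate column x_2 from the other rows.
In the new row 1, the x_3 entry is the old entry divided by the pivot: 3/(7/2) = 6/7.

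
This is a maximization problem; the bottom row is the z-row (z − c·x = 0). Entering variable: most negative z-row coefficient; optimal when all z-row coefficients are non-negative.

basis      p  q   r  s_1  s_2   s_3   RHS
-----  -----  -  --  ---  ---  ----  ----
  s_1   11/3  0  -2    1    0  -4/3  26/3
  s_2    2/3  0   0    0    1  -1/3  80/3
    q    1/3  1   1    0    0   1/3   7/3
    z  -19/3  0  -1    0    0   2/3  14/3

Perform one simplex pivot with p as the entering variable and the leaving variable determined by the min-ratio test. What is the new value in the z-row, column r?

-49/11

Ratio test on column p — row 1: (26/3)/(11/3) = 26/11; row 2: (80/3)/(2/3) = 40; row 3: (7/3)/(1/3) = 7. Minimum is 26/11 at row 1 (s_1 leaves); pivot element 11/3.
Divide row 1 by 11/3; eliminate column p from the other rows.
z-row update in column r: -1 − (-19/3)·(-6/11) = -49/11.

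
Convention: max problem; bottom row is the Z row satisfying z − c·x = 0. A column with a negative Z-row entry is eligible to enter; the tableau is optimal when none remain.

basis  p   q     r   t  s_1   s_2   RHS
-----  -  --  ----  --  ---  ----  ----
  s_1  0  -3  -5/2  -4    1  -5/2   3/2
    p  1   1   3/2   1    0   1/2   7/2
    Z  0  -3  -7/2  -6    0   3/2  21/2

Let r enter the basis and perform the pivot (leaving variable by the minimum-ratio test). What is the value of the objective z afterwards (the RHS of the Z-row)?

56/3

Ratio test on column r — row 1: entry -5/2 ≤ 0; row 2: (7/2)/(3/2) = 7/3. Minimum is 7/3 at row 2 (p leaves); pivot element 3/2.
Pivot on row 2; the Z-row RHS becomes 21/2 − (-7/2)·(7/3) = 56/3.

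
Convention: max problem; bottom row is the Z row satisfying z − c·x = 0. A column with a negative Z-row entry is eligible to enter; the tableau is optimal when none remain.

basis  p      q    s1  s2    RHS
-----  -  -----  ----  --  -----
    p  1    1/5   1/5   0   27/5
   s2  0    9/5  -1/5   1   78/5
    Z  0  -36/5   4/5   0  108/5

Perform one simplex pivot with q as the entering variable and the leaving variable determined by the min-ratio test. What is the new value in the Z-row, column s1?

0

Ratio test on column q — row 1: (27/5)/(1/5) = 27; row 2: (78/5)/(9/5) = 26/3. Minimum is 26/3 at row 2 (s2 leaves); pivot element 9/5.
Divide row 2 by 9/5; eliminate column q from the other rows.
Z-row update in column s1: 4/5 − (-36/5)·(-1/9) = 0.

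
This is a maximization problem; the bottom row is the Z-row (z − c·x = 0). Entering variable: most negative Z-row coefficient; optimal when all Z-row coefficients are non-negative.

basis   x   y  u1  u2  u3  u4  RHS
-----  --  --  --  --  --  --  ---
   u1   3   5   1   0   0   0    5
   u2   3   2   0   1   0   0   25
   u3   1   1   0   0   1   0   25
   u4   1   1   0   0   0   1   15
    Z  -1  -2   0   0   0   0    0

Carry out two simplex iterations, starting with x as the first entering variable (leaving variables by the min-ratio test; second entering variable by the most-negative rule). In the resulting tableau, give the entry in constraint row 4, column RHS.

14

Ratio test on column x — row 1: 5/3 = 5/3; row 2: 25/3 = 25/3; row 3: 25/1 = 25; row 4: 15/1 = 15. Minimum is 5/3 at row 1 (u1 leaves); pivot element 3.
Divide row 1 by 3; eliminate column x from the other rows.
Second iteration: most negative Z-row entry is -1/3 in column y, so y enters.
Ratio test on column y — row 1: (5/3)/(5/3) = 1; row 2: entry -3 ≤ 0; row 3: entry -2/3 ≤ 0; row 4: entry -2/3 ≤ 0. Minimum is 1 at row 1 (x leaves); pivot element 5/3.
Divide row 1 by 5/3; eliminate column y from the other rows.
After both pivots, the entry at constraint row 4, column RHS is 14.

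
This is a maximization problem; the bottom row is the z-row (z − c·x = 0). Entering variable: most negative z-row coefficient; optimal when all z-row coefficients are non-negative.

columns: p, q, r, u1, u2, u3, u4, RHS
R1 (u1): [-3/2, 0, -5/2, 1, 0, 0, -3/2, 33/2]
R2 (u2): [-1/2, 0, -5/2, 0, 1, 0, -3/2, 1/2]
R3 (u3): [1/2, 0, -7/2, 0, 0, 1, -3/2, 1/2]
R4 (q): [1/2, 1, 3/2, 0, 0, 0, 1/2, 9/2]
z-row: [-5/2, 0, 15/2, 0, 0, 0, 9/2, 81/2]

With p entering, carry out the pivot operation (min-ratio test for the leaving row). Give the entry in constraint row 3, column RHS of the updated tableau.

Ratio test on column p — row 1: entry -3/2 ≤ 0; row 2: entry -1/2 ≤ 0; row 3: (1/2)/(1/2) = 1; row 4: (9/2)/(1/2) = 9. Minimum is 1 at row 3 (u3 leaves); pivot element 1/2.
Divide row 3 by 1/2; eliminate column p from the other rows.
In the new row 3, the RHS entry is the old entry divided by the pivot: (1/2)/(1/2) = 1.

1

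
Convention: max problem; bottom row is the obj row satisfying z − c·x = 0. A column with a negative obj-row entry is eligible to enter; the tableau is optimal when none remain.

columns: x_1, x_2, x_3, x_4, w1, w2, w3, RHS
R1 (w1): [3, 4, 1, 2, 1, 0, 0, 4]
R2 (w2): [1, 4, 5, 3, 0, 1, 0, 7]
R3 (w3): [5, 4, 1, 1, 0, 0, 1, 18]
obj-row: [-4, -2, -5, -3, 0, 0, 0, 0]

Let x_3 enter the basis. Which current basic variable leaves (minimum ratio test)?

w2

Column x_3 entries and ratios — w1: 4/1 = 4; w2: 7/5 = 7/5; w3: 18/1 = 18.
Smallest ratio is 7/5 in the row of w2, so w2 leaves.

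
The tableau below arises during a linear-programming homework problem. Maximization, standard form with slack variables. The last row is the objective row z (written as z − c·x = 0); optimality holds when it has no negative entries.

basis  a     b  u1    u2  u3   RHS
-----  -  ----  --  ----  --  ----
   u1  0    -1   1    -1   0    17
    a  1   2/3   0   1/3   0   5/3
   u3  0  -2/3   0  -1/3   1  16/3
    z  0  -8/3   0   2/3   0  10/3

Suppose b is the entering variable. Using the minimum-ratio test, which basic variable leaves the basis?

Column b entries and ratios — u1: -1 ≤ 0, skip; a: (5/3)/(2/3) = 5/2; u3: -2/3 ≤ 0, skip.
Smallest ratio is 5/2 in the row of a, so a leaves.

a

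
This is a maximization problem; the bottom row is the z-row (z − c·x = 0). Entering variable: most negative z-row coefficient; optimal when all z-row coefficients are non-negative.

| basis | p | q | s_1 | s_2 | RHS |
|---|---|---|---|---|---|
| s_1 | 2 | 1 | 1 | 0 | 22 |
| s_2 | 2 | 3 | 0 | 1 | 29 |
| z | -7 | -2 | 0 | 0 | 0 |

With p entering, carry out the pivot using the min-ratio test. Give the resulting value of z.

Ratio test on column p — row 1: 22/2 = 11; row 2: 29/2 = 29/2. Minimum is 11 at row 1 (s_1 leaves); pivot element 2.
Pivot on row 1; the z-row RHS becomes 0 − (-7)·11 = 77.

77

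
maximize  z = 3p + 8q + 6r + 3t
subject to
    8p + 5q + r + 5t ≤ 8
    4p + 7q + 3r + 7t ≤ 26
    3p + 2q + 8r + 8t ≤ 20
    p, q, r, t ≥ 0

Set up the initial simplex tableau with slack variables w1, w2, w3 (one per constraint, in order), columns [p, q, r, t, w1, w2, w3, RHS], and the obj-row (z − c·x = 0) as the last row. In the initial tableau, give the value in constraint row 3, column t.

8

Constraint 3 has coefficient 8 on t.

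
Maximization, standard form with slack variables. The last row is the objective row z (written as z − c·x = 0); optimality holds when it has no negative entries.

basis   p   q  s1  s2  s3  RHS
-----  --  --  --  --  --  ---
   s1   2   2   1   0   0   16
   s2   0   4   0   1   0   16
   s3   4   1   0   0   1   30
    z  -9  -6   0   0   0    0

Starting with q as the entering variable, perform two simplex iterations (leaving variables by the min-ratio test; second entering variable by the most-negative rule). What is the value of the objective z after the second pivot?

60

Ratio test on column q — row 1: 16/2 = 8; row 2: 16/4 = 4; row 3: 30/1 = 30. Minimum is 4 at row 2 (s2 leaves); pivot element 4.
Pivot on row 2; the z-row RHS becomes 0 − (-6)·4 = 24.
Next entering variable (most negative z-row entry -9): p.
Ratio test on column p — row 1: 8/2 = 4; row 2: entry 0 ≤ 0; row 3: 26/4 = 13/2. Minimum is 4 at row 1 (s1 leaves); pivot element 2.
After the second pivot the z-row RHS is 24 − (-9)·4 = 60.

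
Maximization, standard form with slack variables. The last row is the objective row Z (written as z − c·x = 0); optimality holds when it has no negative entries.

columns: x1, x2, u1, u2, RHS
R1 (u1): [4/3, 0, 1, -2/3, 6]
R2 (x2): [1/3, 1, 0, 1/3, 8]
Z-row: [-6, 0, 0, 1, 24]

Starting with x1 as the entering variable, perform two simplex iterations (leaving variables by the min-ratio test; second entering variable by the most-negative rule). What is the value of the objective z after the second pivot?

77

Ratio test on column x1 — row 1: 6/(4/3) = 9/2; row 2: 8/(1/3) = 24. Minimum is 9/2 at row 1 (u1 leaves); pivot element 4/3.
Pivot on row 1; the Z-row RHS becomes 24 − (-6)·(9/2) = 51.
Next entering variable (most negative Z-row entry -2): u2.
Ratio test on column u2 — row 1: entry -1/2 ≤ 0; row 2: (13/2)/(1/2) = 13. Minimum is 13 at row 2 (x2 leaves); pivot element 1/2.
After the second pivot the Z-row RHS is 51 − (-2)·13 = 77.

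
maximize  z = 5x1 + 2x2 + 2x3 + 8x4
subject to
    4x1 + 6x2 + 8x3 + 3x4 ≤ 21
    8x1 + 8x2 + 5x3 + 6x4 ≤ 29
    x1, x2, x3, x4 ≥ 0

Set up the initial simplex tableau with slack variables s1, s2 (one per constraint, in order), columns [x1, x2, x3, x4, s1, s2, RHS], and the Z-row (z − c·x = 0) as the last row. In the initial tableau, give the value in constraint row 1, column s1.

1

Slack s1 belongs to constraint 1; its column is the unit vector e_1, so the entry in row 1 is 1.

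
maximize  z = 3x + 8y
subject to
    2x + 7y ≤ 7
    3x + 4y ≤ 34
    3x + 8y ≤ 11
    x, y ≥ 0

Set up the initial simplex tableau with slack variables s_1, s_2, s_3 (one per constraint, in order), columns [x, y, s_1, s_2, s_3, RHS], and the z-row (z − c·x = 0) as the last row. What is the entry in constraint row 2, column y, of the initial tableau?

Constraint 2 has coefficient 4 on y.

4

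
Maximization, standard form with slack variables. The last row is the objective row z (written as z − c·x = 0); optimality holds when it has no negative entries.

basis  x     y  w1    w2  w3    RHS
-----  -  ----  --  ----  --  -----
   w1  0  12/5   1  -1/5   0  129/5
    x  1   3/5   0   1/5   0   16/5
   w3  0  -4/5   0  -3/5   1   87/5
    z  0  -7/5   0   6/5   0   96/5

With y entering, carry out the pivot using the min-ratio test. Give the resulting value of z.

80/3

Ratio test on column y — row 1: (129/5)/(12/5) = 43/4; row 2: (16/5)/(3/5) = 16/3; row 3: entry -4/5 ≤ 0. Minimum is 16/3 at row 2 (x leaves); pivot element 3/5.
Pivot on row 2; the z-row RHS becomes 96/5 − (-7/5)·(16/3) = 80/3.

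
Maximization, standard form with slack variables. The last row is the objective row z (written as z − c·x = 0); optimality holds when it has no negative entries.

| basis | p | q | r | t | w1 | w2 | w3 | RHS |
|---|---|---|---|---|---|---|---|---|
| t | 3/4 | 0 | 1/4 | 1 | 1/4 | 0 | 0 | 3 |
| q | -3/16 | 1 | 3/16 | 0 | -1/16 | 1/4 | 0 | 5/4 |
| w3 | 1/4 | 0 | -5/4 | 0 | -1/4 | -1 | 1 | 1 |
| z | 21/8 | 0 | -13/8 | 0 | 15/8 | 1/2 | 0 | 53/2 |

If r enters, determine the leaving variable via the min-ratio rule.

Column r entries and ratios — t: 3/(1/4) = 12; q: (5/4)/(3/16) = 20/3; w3: -5/4 ≤ 0, skip.
Smallest ratio is 20/3 in the row of q, so q leaves.

q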